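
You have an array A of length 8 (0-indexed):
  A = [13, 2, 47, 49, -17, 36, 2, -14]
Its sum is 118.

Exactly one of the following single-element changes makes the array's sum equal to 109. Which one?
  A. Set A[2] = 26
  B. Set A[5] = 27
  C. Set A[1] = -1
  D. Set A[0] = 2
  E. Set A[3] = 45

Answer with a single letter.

Option A: A[2] 47->26, delta=-21, new_sum=118+(-21)=97
Option B: A[5] 36->27, delta=-9, new_sum=118+(-9)=109 <-- matches target
Option C: A[1] 2->-1, delta=-3, new_sum=118+(-3)=115
Option D: A[0] 13->2, delta=-11, new_sum=118+(-11)=107
Option E: A[3] 49->45, delta=-4, new_sum=118+(-4)=114

Answer: B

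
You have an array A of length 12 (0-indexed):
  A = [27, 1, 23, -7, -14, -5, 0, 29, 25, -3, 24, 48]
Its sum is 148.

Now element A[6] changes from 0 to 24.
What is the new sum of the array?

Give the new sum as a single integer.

Old value at index 6: 0
New value at index 6: 24
Delta = 24 - 0 = 24
New sum = old_sum + delta = 148 + (24) = 172

Answer: 172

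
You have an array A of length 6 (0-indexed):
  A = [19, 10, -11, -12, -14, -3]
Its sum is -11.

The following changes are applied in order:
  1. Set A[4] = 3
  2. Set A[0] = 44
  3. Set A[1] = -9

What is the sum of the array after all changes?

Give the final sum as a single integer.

Initial sum: -11
Change 1: A[4] -14 -> 3, delta = 17, sum = 6
Change 2: A[0] 19 -> 44, delta = 25, sum = 31
Change 3: A[1] 10 -> -9, delta = -19, sum = 12

Answer: 12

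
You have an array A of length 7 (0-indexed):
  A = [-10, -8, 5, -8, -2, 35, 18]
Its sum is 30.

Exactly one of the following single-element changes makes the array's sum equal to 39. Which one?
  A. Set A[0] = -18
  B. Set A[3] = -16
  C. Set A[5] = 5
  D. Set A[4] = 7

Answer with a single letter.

Answer: D

Derivation:
Option A: A[0] -10->-18, delta=-8, new_sum=30+(-8)=22
Option B: A[3] -8->-16, delta=-8, new_sum=30+(-8)=22
Option C: A[5] 35->5, delta=-30, new_sum=30+(-30)=0
Option D: A[4] -2->7, delta=9, new_sum=30+(9)=39 <-- matches target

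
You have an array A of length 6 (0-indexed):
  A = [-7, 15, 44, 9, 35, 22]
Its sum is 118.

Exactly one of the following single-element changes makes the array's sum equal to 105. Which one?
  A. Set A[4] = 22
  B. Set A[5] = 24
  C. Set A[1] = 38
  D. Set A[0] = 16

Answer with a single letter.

Answer: A

Derivation:
Option A: A[4] 35->22, delta=-13, new_sum=118+(-13)=105 <-- matches target
Option B: A[5] 22->24, delta=2, new_sum=118+(2)=120
Option C: A[1] 15->38, delta=23, new_sum=118+(23)=141
Option D: A[0] -7->16, delta=23, new_sum=118+(23)=141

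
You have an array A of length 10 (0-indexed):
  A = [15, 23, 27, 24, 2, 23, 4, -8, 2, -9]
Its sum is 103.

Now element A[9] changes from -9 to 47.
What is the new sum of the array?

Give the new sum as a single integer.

Answer: 159

Derivation:
Old value at index 9: -9
New value at index 9: 47
Delta = 47 - -9 = 56
New sum = old_sum + delta = 103 + (56) = 159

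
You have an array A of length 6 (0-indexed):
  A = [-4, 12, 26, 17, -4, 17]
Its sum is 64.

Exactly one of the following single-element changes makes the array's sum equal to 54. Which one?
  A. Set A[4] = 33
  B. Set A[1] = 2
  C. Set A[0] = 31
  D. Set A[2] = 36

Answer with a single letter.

Option A: A[4] -4->33, delta=37, new_sum=64+(37)=101
Option B: A[1] 12->2, delta=-10, new_sum=64+(-10)=54 <-- matches target
Option C: A[0] -4->31, delta=35, new_sum=64+(35)=99
Option D: A[2] 26->36, delta=10, new_sum=64+(10)=74

Answer: B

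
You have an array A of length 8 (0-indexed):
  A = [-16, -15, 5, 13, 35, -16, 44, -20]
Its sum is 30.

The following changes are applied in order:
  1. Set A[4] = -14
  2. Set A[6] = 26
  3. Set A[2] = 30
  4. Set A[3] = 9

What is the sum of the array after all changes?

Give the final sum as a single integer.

Answer: -16

Derivation:
Initial sum: 30
Change 1: A[4] 35 -> -14, delta = -49, sum = -19
Change 2: A[6] 44 -> 26, delta = -18, sum = -37
Change 3: A[2] 5 -> 30, delta = 25, sum = -12
Change 4: A[3] 13 -> 9, delta = -4, sum = -16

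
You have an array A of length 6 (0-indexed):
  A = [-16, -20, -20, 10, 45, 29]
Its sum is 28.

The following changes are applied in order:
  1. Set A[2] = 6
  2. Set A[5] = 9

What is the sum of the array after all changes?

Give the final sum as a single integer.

Initial sum: 28
Change 1: A[2] -20 -> 6, delta = 26, sum = 54
Change 2: A[5] 29 -> 9, delta = -20, sum = 34

Answer: 34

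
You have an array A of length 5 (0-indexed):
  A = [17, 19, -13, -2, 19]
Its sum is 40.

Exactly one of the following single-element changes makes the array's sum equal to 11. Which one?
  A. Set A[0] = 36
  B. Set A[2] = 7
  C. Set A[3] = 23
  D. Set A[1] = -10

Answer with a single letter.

Answer: D

Derivation:
Option A: A[0] 17->36, delta=19, new_sum=40+(19)=59
Option B: A[2] -13->7, delta=20, new_sum=40+(20)=60
Option C: A[3] -2->23, delta=25, new_sum=40+(25)=65
Option D: A[1] 19->-10, delta=-29, new_sum=40+(-29)=11 <-- matches target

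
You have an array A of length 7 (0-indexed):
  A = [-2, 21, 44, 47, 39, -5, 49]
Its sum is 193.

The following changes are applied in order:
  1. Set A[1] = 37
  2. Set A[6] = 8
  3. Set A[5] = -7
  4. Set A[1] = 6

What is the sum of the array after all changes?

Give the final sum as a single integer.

Initial sum: 193
Change 1: A[1] 21 -> 37, delta = 16, sum = 209
Change 2: A[6] 49 -> 8, delta = -41, sum = 168
Change 3: A[5] -5 -> -7, delta = -2, sum = 166
Change 4: A[1] 37 -> 6, delta = -31, sum = 135

Answer: 135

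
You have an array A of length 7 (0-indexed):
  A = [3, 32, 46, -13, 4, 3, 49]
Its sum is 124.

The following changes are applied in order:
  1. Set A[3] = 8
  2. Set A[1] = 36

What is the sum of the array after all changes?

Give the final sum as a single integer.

Answer: 149

Derivation:
Initial sum: 124
Change 1: A[3] -13 -> 8, delta = 21, sum = 145
Change 2: A[1] 32 -> 36, delta = 4, sum = 149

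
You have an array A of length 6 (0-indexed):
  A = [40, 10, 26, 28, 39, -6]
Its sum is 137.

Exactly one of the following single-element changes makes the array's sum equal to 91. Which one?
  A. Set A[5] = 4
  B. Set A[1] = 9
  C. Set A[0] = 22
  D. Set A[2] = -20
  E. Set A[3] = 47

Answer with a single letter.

Option A: A[5] -6->4, delta=10, new_sum=137+(10)=147
Option B: A[1] 10->9, delta=-1, new_sum=137+(-1)=136
Option C: A[0] 40->22, delta=-18, new_sum=137+(-18)=119
Option D: A[2] 26->-20, delta=-46, new_sum=137+(-46)=91 <-- matches target
Option E: A[3] 28->47, delta=19, new_sum=137+(19)=156

Answer: D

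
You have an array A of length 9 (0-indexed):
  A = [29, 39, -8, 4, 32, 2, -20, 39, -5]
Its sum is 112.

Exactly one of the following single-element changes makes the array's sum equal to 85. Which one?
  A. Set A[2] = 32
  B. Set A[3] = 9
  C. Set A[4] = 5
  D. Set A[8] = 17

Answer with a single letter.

Answer: C

Derivation:
Option A: A[2] -8->32, delta=40, new_sum=112+(40)=152
Option B: A[3] 4->9, delta=5, new_sum=112+(5)=117
Option C: A[4] 32->5, delta=-27, new_sum=112+(-27)=85 <-- matches target
Option D: A[8] -5->17, delta=22, new_sum=112+(22)=134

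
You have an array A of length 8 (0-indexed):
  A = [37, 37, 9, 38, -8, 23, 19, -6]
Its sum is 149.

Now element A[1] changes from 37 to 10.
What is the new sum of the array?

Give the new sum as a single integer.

Old value at index 1: 37
New value at index 1: 10
Delta = 10 - 37 = -27
New sum = old_sum + delta = 149 + (-27) = 122

Answer: 122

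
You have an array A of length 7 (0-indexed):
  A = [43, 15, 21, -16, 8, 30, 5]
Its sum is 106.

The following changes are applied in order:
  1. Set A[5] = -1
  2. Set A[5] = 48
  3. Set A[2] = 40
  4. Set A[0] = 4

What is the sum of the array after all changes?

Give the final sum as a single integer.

Answer: 104

Derivation:
Initial sum: 106
Change 1: A[5] 30 -> -1, delta = -31, sum = 75
Change 2: A[5] -1 -> 48, delta = 49, sum = 124
Change 3: A[2] 21 -> 40, delta = 19, sum = 143
Change 4: A[0] 43 -> 4, delta = -39, sum = 104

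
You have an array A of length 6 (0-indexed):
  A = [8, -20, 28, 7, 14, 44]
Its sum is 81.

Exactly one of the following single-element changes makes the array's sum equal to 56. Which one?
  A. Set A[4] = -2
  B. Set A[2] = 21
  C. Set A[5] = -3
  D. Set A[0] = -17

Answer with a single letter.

Option A: A[4] 14->-2, delta=-16, new_sum=81+(-16)=65
Option B: A[2] 28->21, delta=-7, new_sum=81+(-7)=74
Option C: A[5] 44->-3, delta=-47, new_sum=81+(-47)=34
Option D: A[0] 8->-17, delta=-25, new_sum=81+(-25)=56 <-- matches target

Answer: D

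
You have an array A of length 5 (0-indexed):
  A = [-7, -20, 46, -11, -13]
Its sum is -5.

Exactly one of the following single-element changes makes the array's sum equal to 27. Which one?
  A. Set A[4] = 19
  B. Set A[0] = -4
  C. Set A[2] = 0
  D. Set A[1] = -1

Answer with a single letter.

Answer: A

Derivation:
Option A: A[4] -13->19, delta=32, new_sum=-5+(32)=27 <-- matches target
Option B: A[0] -7->-4, delta=3, new_sum=-5+(3)=-2
Option C: A[2] 46->0, delta=-46, new_sum=-5+(-46)=-51
Option D: A[1] -20->-1, delta=19, new_sum=-5+(19)=14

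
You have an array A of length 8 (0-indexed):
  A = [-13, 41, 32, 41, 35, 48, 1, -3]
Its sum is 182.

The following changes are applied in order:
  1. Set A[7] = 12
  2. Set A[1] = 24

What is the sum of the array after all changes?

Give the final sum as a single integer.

Initial sum: 182
Change 1: A[7] -3 -> 12, delta = 15, sum = 197
Change 2: A[1] 41 -> 24, delta = -17, sum = 180

Answer: 180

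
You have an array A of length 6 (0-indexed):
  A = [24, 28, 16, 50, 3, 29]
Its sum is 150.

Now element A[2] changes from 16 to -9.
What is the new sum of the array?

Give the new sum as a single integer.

Old value at index 2: 16
New value at index 2: -9
Delta = -9 - 16 = -25
New sum = old_sum + delta = 150 + (-25) = 125

Answer: 125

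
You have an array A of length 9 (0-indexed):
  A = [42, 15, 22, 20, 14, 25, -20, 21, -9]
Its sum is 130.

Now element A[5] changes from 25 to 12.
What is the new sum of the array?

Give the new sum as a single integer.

Old value at index 5: 25
New value at index 5: 12
Delta = 12 - 25 = -13
New sum = old_sum + delta = 130 + (-13) = 117

Answer: 117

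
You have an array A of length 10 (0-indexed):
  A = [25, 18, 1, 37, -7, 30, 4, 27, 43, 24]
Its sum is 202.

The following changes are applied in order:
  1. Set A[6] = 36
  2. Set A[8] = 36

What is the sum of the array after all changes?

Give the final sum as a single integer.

Answer: 227

Derivation:
Initial sum: 202
Change 1: A[6] 4 -> 36, delta = 32, sum = 234
Change 2: A[8] 43 -> 36, delta = -7, sum = 227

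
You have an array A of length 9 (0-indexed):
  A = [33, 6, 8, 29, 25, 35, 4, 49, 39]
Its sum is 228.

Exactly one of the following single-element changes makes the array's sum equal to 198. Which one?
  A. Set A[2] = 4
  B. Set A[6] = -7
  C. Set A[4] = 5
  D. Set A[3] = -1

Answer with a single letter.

Option A: A[2] 8->4, delta=-4, new_sum=228+(-4)=224
Option B: A[6] 4->-7, delta=-11, new_sum=228+(-11)=217
Option C: A[4] 25->5, delta=-20, new_sum=228+(-20)=208
Option D: A[3] 29->-1, delta=-30, new_sum=228+(-30)=198 <-- matches target

Answer: D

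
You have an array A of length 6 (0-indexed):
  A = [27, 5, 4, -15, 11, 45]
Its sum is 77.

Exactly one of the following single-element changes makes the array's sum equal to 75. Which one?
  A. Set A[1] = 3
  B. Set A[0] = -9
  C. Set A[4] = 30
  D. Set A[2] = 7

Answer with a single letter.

Option A: A[1] 5->3, delta=-2, new_sum=77+(-2)=75 <-- matches target
Option B: A[0] 27->-9, delta=-36, new_sum=77+(-36)=41
Option C: A[4] 11->30, delta=19, new_sum=77+(19)=96
Option D: A[2] 4->7, delta=3, new_sum=77+(3)=80

Answer: A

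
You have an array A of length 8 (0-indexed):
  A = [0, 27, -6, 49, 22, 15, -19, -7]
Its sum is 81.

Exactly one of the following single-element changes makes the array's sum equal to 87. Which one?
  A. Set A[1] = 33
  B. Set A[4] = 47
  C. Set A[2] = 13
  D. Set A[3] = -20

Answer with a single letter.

Option A: A[1] 27->33, delta=6, new_sum=81+(6)=87 <-- matches target
Option B: A[4] 22->47, delta=25, new_sum=81+(25)=106
Option C: A[2] -6->13, delta=19, new_sum=81+(19)=100
Option D: A[3] 49->-20, delta=-69, new_sum=81+(-69)=12

Answer: A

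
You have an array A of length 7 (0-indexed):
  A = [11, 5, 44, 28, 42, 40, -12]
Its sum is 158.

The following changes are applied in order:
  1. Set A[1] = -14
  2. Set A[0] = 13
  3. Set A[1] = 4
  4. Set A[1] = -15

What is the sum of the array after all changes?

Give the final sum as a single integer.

Initial sum: 158
Change 1: A[1] 5 -> -14, delta = -19, sum = 139
Change 2: A[0] 11 -> 13, delta = 2, sum = 141
Change 3: A[1] -14 -> 4, delta = 18, sum = 159
Change 4: A[1] 4 -> -15, delta = -19, sum = 140

Answer: 140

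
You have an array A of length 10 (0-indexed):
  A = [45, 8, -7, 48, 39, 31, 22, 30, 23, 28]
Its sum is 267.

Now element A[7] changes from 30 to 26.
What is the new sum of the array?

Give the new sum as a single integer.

Old value at index 7: 30
New value at index 7: 26
Delta = 26 - 30 = -4
New sum = old_sum + delta = 267 + (-4) = 263

Answer: 263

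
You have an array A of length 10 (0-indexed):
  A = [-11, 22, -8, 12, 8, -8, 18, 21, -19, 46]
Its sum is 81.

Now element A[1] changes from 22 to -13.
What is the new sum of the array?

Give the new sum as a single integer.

Old value at index 1: 22
New value at index 1: -13
Delta = -13 - 22 = -35
New sum = old_sum + delta = 81 + (-35) = 46

Answer: 46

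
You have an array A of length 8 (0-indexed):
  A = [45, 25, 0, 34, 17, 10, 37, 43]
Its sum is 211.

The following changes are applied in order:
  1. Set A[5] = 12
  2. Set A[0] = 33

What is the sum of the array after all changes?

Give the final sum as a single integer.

Answer: 201

Derivation:
Initial sum: 211
Change 1: A[5] 10 -> 12, delta = 2, sum = 213
Change 2: A[0] 45 -> 33, delta = -12, sum = 201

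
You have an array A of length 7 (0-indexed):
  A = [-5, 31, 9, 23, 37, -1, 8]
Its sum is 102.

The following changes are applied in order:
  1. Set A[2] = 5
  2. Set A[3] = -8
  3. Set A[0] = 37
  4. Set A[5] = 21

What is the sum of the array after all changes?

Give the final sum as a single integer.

Initial sum: 102
Change 1: A[2] 9 -> 5, delta = -4, sum = 98
Change 2: A[3] 23 -> -8, delta = -31, sum = 67
Change 3: A[0] -5 -> 37, delta = 42, sum = 109
Change 4: A[5] -1 -> 21, delta = 22, sum = 131

Answer: 131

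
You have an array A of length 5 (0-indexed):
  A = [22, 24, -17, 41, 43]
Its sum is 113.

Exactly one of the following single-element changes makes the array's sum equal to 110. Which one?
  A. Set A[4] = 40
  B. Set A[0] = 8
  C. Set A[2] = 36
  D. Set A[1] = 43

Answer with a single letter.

Option A: A[4] 43->40, delta=-3, new_sum=113+(-3)=110 <-- matches target
Option B: A[0] 22->8, delta=-14, new_sum=113+(-14)=99
Option C: A[2] -17->36, delta=53, new_sum=113+(53)=166
Option D: A[1] 24->43, delta=19, new_sum=113+(19)=132

Answer: A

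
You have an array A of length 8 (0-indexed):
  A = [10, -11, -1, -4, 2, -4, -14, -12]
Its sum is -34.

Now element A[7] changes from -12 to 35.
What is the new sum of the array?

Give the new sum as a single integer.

Old value at index 7: -12
New value at index 7: 35
Delta = 35 - -12 = 47
New sum = old_sum + delta = -34 + (47) = 13

Answer: 13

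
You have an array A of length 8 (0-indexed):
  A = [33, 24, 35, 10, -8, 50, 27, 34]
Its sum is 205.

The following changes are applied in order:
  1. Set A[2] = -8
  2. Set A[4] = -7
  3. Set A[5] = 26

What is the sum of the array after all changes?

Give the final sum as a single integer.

Initial sum: 205
Change 1: A[2] 35 -> -8, delta = -43, sum = 162
Change 2: A[4] -8 -> -7, delta = 1, sum = 163
Change 3: A[5] 50 -> 26, delta = -24, sum = 139

Answer: 139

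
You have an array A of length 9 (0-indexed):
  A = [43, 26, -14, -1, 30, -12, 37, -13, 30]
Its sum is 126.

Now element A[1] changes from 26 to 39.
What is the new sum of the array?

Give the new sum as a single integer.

Answer: 139

Derivation:
Old value at index 1: 26
New value at index 1: 39
Delta = 39 - 26 = 13
New sum = old_sum + delta = 126 + (13) = 139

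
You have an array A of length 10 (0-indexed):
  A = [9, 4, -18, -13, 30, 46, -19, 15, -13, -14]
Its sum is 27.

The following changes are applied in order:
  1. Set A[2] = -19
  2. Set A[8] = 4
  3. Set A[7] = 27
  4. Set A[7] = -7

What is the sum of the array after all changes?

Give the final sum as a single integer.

Initial sum: 27
Change 1: A[2] -18 -> -19, delta = -1, sum = 26
Change 2: A[8] -13 -> 4, delta = 17, sum = 43
Change 3: A[7] 15 -> 27, delta = 12, sum = 55
Change 4: A[7] 27 -> -7, delta = -34, sum = 21

Answer: 21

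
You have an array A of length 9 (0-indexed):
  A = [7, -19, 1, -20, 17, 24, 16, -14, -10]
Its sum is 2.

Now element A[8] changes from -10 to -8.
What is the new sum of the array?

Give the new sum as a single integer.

Answer: 4

Derivation:
Old value at index 8: -10
New value at index 8: -8
Delta = -8 - -10 = 2
New sum = old_sum + delta = 2 + (2) = 4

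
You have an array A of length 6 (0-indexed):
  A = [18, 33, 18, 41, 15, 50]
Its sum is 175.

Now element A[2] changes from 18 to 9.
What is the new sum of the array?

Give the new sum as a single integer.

Answer: 166

Derivation:
Old value at index 2: 18
New value at index 2: 9
Delta = 9 - 18 = -9
New sum = old_sum + delta = 175 + (-9) = 166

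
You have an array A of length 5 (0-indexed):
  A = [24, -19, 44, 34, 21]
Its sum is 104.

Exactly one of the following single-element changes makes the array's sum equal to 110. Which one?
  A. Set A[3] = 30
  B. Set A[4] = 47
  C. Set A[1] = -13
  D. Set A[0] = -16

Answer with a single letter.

Option A: A[3] 34->30, delta=-4, new_sum=104+(-4)=100
Option B: A[4] 21->47, delta=26, new_sum=104+(26)=130
Option C: A[1] -19->-13, delta=6, new_sum=104+(6)=110 <-- matches target
Option D: A[0] 24->-16, delta=-40, new_sum=104+(-40)=64

Answer: C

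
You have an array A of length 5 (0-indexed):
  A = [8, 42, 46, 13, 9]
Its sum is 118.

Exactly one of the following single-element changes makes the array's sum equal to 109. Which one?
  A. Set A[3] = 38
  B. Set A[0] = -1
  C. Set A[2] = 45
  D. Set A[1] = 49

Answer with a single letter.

Option A: A[3] 13->38, delta=25, new_sum=118+(25)=143
Option B: A[0] 8->-1, delta=-9, new_sum=118+(-9)=109 <-- matches target
Option C: A[2] 46->45, delta=-1, new_sum=118+(-1)=117
Option D: A[1] 42->49, delta=7, new_sum=118+(7)=125

Answer: B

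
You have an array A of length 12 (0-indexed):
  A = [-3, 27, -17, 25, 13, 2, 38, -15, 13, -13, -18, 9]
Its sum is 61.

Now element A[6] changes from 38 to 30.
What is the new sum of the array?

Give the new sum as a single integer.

Old value at index 6: 38
New value at index 6: 30
Delta = 30 - 38 = -8
New sum = old_sum + delta = 61 + (-8) = 53

Answer: 53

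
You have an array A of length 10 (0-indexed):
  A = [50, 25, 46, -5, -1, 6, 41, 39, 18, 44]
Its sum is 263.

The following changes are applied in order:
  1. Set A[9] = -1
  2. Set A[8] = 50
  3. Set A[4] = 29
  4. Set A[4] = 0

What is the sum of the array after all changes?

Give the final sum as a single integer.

Answer: 251

Derivation:
Initial sum: 263
Change 1: A[9] 44 -> -1, delta = -45, sum = 218
Change 2: A[8] 18 -> 50, delta = 32, sum = 250
Change 3: A[4] -1 -> 29, delta = 30, sum = 280
Change 4: A[4] 29 -> 0, delta = -29, sum = 251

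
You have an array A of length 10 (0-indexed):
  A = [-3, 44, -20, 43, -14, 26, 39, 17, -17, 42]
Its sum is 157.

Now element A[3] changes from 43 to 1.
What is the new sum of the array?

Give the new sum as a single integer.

Old value at index 3: 43
New value at index 3: 1
Delta = 1 - 43 = -42
New sum = old_sum + delta = 157 + (-42) = 115

Answer: 115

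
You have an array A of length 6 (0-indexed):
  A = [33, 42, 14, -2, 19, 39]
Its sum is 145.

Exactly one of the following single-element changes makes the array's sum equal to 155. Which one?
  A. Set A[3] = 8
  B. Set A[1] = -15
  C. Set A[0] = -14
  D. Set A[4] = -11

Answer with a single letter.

Option A: A[3] -2->8, delta=10, new_sum=145+(10)=155 <-- matches target
Option B: A[1] 42->-15, delta=-57, new_sum=145+(-57)=88
Option C: A[0] 33->-14, delta=-47, new_sum=145+(-47)=98
Option D: A[4] 19->-11, delta=-30, new_sum=145+(-30)=115

Answer: A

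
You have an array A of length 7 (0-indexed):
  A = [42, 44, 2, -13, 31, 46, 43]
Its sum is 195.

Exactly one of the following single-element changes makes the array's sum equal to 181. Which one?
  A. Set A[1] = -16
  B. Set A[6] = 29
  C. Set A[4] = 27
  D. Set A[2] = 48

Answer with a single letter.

Answer: B

Derivation:
Option A: A[1] 44->-16, delta=-60, new_sum=195+(-60)=135
Option B: A[6] 43->29, delta=-14, new_sum=195+(-14)=181 <-- matches target
Option C: A[4] 31->27, delta=-4, new_sum=195+(-4)=191
Option D: A[2] 2->48, delta=46, new_sum=195+(46)=241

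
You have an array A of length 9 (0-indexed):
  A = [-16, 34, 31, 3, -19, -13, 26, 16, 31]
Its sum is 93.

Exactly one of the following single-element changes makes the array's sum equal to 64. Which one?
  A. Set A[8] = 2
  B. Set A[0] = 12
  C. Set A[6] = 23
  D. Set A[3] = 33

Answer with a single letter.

Option A: A[8] 31->2, delta=-29, new_sum=93+(-29)=64 <-- matches target
Option B: A[0] -16->12, delta=28, new_sum=93+(28)=121
Option C: A[6] 26->23, delta=-3, new_sum=93+(-3)=90
Option D: A[3] 3->33, delta=30, new_sum=93+(30)=123

Answer: A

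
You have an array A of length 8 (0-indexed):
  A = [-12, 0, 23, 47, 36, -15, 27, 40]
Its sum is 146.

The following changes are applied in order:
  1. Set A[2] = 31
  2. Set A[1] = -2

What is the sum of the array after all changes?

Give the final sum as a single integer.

Initial sum: 146
Change 1: A[2] 23 -> 31, delta = 8, sum = 154
Change 2: A[1] 0 -> -2, delta = -2, sum = 152

Answer: 152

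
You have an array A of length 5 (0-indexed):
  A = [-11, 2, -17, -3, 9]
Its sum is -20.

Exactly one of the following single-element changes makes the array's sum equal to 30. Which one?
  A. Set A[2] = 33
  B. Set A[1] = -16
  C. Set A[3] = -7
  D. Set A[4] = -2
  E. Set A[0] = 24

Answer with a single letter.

Answer: A

Derivation:
Option A: A[2] -17->33, delta=50, new_sum=-20+(50)=30 <-- matches target
Option B: A[1] 2->-16, delta=-18, new_sum=-20+(-18)=-38
Option C: A[3] -3->-7, delta=-4, new_sum=-20+(-4)=-24
Option D: A[4] 9->-2, delta=-11, new_sum=-20+(-11)=-31
Option E: A[0] -11->24, delta=35, new_sum=-20+(35)=15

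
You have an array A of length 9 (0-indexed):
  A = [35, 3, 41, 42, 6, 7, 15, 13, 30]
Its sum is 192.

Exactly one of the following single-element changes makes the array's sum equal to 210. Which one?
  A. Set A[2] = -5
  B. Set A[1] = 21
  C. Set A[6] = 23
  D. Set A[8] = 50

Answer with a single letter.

Option A: A[2] 41->-5, delta=-46, new_sum=192+(-46)=146
Option B: A[1] 3->21, delta=18, new_sum=192+(18)=210 <-- matches target
Option C: A[6] 15->23, delta=8, new_sum=192+(8)=200
Option D: A[8] 30->50, delta=20, new_sum=192+(20)=212

Answer: B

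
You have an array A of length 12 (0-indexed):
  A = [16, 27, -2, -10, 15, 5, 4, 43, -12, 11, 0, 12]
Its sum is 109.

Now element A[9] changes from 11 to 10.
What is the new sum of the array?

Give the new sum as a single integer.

Answer: 108

Derivation:
Old value at index 9: 11
New value at index 9: 10
Delta = 10 - 11 = -1
New sum = old_sum + delta = 109 + (-1) = 108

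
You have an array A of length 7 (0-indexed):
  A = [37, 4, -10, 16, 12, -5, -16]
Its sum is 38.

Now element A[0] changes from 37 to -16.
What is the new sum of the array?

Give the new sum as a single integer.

Answer: -15

Derivation:
Old value at index 0: 37
New value at index 0: -16
Delta = -16 - 37 = -53
New sum = old_sum + delta = 38 + (-53) = -15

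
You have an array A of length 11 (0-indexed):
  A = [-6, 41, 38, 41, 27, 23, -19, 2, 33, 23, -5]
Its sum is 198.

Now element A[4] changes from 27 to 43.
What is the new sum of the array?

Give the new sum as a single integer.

Old value at index 4: 27
New value at index 4: 43
Delta = 43 - 27 = 16
New sum = old_sum + delta = 198 + (16) = 214

Answer: 214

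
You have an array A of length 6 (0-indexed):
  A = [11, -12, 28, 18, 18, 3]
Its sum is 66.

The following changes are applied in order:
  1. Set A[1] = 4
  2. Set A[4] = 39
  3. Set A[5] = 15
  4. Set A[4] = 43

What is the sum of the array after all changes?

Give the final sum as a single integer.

Initial sum: 66
Change 1: A[1] -12 -> 4, delta = 16, sum = 82
Change 2: A[4] 18 -> 39, delta = 21, sum = 103
Change 3: A[5] 3 -> 15, delta = 12, sum = 115
Change 4: A[4] 39 -> 43, delta = 4, sum = 119

Answer: 119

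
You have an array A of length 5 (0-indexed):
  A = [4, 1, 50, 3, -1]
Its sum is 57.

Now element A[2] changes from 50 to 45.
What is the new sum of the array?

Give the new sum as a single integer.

Old value at index 2: 50
New value at index 2: 45
Delta = 45 - 50 = -5
New sum = old_sum + delta = 57 + (-5) = 52

Answer: 52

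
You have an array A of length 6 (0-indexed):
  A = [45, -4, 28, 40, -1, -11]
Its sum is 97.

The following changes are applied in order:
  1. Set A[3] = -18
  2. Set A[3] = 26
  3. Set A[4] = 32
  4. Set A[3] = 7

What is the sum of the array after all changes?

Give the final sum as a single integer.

Initial sum: 97
Change 1: A[3] 40 -> -18, delta = -58, sum = 39
Change 2: A[3] -18 -> 26, delta = 44, sum = 83
Change 3: A[4] -1 -> 32, delta = 33, sum = 116
Change 4: A[3] 26 -> 7, delta = -19, sum = 97

Answer: 97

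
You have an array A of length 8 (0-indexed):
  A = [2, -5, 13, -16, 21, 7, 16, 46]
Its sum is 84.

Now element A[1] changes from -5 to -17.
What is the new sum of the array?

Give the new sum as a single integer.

Answer: 72

Derivation:
Old value at index 1: -5
New value at index 1: -17
Delta = -17 - -5 = -12
New sum = old_sum + delta = 84 + (-12) = 72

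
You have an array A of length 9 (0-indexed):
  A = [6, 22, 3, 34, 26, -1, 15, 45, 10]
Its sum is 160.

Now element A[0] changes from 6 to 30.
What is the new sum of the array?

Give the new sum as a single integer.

Old value at index 0: 6
New value at index 0: 30
Delta = 30 - 6 = 24
New sum = old_sum + delta = 160 + (24) = 184

Answer: 184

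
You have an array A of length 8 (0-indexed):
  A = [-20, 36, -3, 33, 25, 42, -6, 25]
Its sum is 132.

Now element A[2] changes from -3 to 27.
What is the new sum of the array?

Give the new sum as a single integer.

Answer: 162

Derivation:
Old value at index 2: -3
New value at index 2: 27
Delta = 27 - -3 = 30
New sum = old_sum + delta = 132 + (30) = 162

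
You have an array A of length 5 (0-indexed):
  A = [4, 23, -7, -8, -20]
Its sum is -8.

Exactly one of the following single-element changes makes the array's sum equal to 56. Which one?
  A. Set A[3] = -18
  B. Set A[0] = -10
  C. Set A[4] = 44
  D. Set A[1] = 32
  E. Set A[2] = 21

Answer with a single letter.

Answer: C

Derivation:
Option A: A[3] -8->-18, delta=-10, new_sum=-8+(-10)=-18
Option B: A[0] 4->-10, delta=-14, new_sum=-8+(-14)=-22
Option C: A[4] -20->44, delta=64, new_sum=-8+(64)=56 <-- matches target
Option D: A[1] 23->32, delta=9, new_sum=-8+(9)=1
Option E: A[2] -7->21, delta=28, new_sum=-8+(28)=20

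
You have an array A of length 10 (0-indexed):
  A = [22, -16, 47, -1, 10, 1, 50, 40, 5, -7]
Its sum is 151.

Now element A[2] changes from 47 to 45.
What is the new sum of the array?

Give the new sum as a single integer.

Answer: 149

Derivation:
Old value at index 2: 47
New value at index 2: 45
Delta = 45 - 47 = -2
New sum = old_sum + delta = 151 + (-2) = 149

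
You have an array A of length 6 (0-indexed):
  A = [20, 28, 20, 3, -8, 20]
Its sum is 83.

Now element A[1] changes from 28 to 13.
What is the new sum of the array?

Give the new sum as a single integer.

Old value at index 1: 28
New value at index 1: 13
Delta = 13 - 28 = -15
New sum = old_sum + delta = 83 + (-15) = 68

Answer: 68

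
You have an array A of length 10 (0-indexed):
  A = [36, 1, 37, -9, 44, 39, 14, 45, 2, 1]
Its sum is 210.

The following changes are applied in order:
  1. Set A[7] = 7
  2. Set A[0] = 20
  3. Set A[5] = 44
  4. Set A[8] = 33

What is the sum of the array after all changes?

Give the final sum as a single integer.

Answer: 192

Derivation:
Initial sum: 210
Change 1: A[7] 45 -> 7, delta = -38, sum = 172
Change 2: A[0] 36 -> 20, delta = -16, sum = 156
Change 3: A[5] 39 -> 44, delta = 5, sum = 161
Change 4: A[8] 2 -> 33, delta = 31, sum = 192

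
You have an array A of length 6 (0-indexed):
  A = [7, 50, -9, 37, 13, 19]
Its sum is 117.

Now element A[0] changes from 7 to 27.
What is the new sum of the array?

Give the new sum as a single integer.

Old value at index 0: 7
New value at index 0: 27
Delta = 27 - 7 = 20
New sum = old_sum + delta = 117 + (20) = 137

Answer: 137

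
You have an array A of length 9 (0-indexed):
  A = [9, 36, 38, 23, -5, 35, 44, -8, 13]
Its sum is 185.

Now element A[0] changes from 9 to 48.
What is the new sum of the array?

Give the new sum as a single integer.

Old value at index 0: 9
New value at index 0: 48
Delta = 48 - 9 = 39
New sum = old_sum + delta = 185 + (39) = 224

Answer: 224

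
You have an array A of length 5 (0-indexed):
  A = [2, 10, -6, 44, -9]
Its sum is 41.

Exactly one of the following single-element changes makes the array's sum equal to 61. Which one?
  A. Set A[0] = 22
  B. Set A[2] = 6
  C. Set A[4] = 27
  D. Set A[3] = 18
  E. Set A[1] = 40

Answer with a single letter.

Option A: A[0] 2->22, delta=20, new_sum=41+(20)=61 <-- matches target
Option B: A[2] -6->6, delta=12, new_sum=41+(12)=53
Option C: A[4] -9->27, delta=36, new_sum=41+(36)=77
Option D: A[3] 44->18, delta=-26, new_sum=41+(-26)=15
Option E: A[1] 10->40, delta=30, new_sum=41+(30)=71

Answer: A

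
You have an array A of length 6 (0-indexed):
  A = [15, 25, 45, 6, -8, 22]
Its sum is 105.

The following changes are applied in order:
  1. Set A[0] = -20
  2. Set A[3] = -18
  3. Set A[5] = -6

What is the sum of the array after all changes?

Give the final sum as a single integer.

Initial sum: 105
Change 1: A[0] 15 -> -20, delta = -35, sum = 70
Change 2: A[3] 6 -> -18, delta = -24, sum = 46
Change 3: A[5] 22 -> -6, delta = -28, sum = 18

Answer: 18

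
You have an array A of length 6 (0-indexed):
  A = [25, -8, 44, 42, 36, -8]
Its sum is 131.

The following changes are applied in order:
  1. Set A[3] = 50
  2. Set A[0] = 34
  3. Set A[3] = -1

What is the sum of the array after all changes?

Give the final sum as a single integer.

Initial sum: 131
Change 1: A[3] 42 -> 50, delta = 8, sum = 139
Change 2: A[0] 25 -> 34, delta = 9, sum = 148
Change 3: A[3] 50 -> -1, delta = -51, sum = 97

Answer: 97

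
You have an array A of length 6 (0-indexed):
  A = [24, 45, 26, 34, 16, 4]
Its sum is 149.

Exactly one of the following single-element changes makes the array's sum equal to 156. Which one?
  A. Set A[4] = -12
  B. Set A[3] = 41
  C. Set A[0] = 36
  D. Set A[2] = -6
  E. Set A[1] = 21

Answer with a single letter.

Answer: B

Derivation:
Option A: A[4] 16->-12, delta=-28, new_sum=149+(-28)=121
Option B: A[3] 34->41, delta=7, new_sum=149+(7)=156 <-- matches target
Option C: A[0] 24->36, delta=12, new_sum=149+(12)=161
Option D: A[2] 26->-6, delta=-32, new_sum=149+(-32)=117
Option E: A[1] 45->21, delta=-24, new_sum=149+(-24)=125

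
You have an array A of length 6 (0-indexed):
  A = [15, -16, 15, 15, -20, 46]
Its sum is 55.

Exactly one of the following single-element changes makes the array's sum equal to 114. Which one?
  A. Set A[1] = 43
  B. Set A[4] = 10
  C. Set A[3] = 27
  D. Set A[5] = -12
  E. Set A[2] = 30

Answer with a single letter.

Answer: A

Derivation:
Option A: A[1] -16->43, delta=59, new_sum=55+(59)=114 <-- matches target
Option B: A[4] -20->10, delta=30, new_sum=55+(30)=85
Option C: A[3] 15->27, delta=12, new_sum=55+(12)=67
Option D: A[5] 46->-12, delta=-58, new_sum=55+(-58)=-3
Option E: A[2] 15->30, delta=15, new_sum=55+(15)=70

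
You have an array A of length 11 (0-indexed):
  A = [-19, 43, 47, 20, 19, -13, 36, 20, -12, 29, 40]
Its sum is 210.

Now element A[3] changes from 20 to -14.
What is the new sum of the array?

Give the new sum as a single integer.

Answer: 176

Derivation:
Old value at index 3: 20
New value at index 3: -14
Delta = -14 - 20 = -34
New sum = old_sum + delta = 210 + (-34) = 176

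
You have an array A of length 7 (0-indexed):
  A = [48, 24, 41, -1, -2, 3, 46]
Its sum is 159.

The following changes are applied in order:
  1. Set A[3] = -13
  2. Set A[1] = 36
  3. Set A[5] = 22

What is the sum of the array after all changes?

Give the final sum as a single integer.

Answer: 178

Derivation:
Initial sum: 159
Change 1: A[3] -1 -> -13, delta = -12, sum = 147
Change 2: A[1] 24 -> 36, delta = 12, sum = 159
Change 3: A[5] 3 -> 22, delta = 19, sum = 178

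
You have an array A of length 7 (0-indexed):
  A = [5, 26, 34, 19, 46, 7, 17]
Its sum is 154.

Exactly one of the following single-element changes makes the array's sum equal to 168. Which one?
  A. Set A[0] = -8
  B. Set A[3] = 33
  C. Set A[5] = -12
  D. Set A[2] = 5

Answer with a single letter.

Answer: B

Derivation:
Option A: A[0] 5->-8, delta=-13, new_sum=154+(-13)=141
Option B: A[3] 19->33, delta=14, new_sum=154+(14)=168 <-- matches target
Option C: A[5] 7->-12, delta=-19, new_sum=154+(-19)=135
Option D: A[2] 34->5, delta=-29, new_sum=154+(-29)=125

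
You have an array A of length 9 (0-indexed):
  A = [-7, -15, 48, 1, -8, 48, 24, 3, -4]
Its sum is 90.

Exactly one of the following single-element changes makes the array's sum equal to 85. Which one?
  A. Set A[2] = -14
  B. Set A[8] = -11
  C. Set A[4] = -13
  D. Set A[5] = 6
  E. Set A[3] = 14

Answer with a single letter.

Option A: A[2] 48->-14, delta=-62, new_sum=90+(-62)=28
Option B: A[8] -4->-11, delta=-7, new_sum=90+(-7)=83
Option C: A[4] -8->-13, delta=-5, new_sum=90+(-5)=85 <-- matches target
Option D: A[5] 48->6, delta=-42, new_sum=90+(-42)=48
Option E: A[3] 1->14, delta=13, new_sum=90+(13)=103

Answer: C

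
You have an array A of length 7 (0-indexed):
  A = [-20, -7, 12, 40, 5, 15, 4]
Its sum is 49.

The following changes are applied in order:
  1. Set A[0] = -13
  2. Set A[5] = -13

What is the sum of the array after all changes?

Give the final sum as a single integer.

Initial sum: 49
Change 1: A[0] -20 -> -13, delta = 7, sum = 56
Change 2: A[5] 15 -> -13, delta = -28, sum = 28

Answer: 28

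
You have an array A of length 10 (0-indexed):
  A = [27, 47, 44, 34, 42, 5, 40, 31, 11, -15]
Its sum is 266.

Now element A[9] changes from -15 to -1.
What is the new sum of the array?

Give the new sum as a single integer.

Old value at index 9: -15
New value at index 9: -1
Delta = -1 - -15 = 14
New sum = old_sum + delta = 266 + (14) = 280

Answer: 280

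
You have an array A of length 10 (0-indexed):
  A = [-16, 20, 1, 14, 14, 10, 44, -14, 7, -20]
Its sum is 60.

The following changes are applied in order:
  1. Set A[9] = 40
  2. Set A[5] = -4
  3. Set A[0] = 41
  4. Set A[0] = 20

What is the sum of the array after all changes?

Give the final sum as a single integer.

Answer: 142

Derivation:
Initial sum: 60
Change 1: A[9] -20 -> 40, delta = 60, sum = 120
Change 2: A[5] 10 -> -4, delta = -14, sum = 106
Change 3: A[0] -16 -> 41, delta = 57, sum = 163
Change 4: A[0] 41 -> 20, delta = -21, sum = 142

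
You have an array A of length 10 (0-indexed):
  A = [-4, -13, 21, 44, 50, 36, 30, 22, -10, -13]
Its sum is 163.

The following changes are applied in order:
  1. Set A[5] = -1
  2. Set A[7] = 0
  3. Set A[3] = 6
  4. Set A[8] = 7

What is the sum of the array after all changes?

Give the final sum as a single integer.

Answer: 83

Derivation:
Initial sum: 163
Change 1: A[5] 36 -> -1, delta = -37, sum = 126
Change 2: A[7] 22 -> 0, delta = -22, sum = 104
Change 3: A[3] 44 -> 6, delta = -38, sum = 66
Change 4: A[8] -10 -> 7, delta = 17, sum = 83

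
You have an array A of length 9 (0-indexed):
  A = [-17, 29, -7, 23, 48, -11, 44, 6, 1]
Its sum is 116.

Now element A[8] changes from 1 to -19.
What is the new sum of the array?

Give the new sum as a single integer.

Old value at index 8: 1
New value at index 8: -19
Delta = -19 - 1 = -20
New sum = old_sum + delta = 116 + (-20) = 96

Answer: 96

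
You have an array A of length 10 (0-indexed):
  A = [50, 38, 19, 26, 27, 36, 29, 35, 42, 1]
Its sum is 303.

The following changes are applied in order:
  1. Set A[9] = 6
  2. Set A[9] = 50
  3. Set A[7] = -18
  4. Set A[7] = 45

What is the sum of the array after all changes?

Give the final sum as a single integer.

Initial sum: 303
Change 1: A[9] 1 -> 6, delta = 5, sum = 308
Change 2: A[9] 6 -> 50, delta = 44, sum = 352
Change 3: A[7] 35 -> -18, delta = -53, sum = 299
Change 4: A[7] -18 -> 45, delta = 63, sum = 362

Answer: 362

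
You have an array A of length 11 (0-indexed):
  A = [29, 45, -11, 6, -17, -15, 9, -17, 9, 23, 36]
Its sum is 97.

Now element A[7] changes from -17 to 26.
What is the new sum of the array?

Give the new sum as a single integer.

Old value at index 7: -17
New value at index 7: 26
Delta = 26 - -17 = 43
New sum = old_sum + delta = 97 + (43) = 140

Answer: 140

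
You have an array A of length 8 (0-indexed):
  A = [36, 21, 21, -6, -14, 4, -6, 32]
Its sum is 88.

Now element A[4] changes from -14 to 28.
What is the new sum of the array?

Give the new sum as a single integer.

Answer: 130

Derivation:
Old value at index 4: -14
New value at index 4: 28
Delta = 28 - -14 = 42
New sum = old_sum + delta = 88 + (42) = 130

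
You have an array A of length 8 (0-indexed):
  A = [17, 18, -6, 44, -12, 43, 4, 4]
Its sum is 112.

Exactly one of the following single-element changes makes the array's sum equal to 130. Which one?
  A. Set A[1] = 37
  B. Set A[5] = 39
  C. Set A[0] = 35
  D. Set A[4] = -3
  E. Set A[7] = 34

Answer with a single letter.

Option A: A[1] 18->37, delta=19, new_sum=112+(19)=131
Option B: A[5] 43->39, delta=-4, new_sum=112+(-4)=108
Option C: A[0] 17->35, delta=18, new_sum=112+(18)=130 <-- matches target
Option D: A[4] -12->-3, delta=9, new_sum=112+(9)=121
Option E: A[7] 4->34, delta=30, new_sum=112+(30)=142

Answer: C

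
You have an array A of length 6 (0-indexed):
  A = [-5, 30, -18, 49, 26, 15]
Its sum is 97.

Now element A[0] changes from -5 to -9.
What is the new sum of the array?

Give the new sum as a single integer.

Old value at index 0: -5
New value at index 0: -9
Delta = -9 - -5 = -4
New sum = old_sum + delta = 97 + (-4) = 93

Answer: 93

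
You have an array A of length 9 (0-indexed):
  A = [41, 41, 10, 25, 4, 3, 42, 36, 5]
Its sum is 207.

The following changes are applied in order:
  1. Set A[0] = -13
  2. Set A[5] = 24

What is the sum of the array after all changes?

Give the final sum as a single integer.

Answer: 174

Derivation:
Initial sum: 207
Change 1: A[0] 41 -> -13, delta = -54, sum = 153
Change 2: A[5] 3 -> 24, delta = 21, sum = 174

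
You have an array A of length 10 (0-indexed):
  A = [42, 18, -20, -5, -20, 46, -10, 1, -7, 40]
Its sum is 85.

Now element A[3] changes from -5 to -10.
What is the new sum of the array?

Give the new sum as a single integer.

Old value at index 3: -5
New value at index 3: -10
Delta = -10 - -5 = -5
New sum = old_sum + delta = 85 + (-5) = 80

Answer: 80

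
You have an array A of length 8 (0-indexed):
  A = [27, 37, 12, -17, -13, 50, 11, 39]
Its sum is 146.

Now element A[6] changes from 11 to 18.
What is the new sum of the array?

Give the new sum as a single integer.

Old value at index 6: 11
New value at index 6: 18
Delta = 18 - 11 = 7
New sum = old_sum + delta = 146 + (7) = 153

Answer: 153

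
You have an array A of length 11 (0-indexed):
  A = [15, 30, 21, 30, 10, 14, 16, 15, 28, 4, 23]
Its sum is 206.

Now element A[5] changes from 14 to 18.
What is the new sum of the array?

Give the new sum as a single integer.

Answer: 210

Derivation:
Old value at index 5: 14
New value at index 5: 18
Delta = 18 - 14 = 4
New sum = old_sum + delta = 206 + (4) = 210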